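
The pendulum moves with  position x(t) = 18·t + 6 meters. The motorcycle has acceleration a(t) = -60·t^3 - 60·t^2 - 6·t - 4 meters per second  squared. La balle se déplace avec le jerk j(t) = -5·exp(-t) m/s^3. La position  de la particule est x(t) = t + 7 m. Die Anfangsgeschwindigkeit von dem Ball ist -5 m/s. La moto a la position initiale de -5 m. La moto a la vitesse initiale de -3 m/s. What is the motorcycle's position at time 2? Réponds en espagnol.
Partiendo de la aceleración a(t) = -60·t^3 - 60·t^2 - 6·t - 4, tomamos 2 antiderivadas. Tomando ∫a(t)dt y aplicando v(0) = -3, encontramos v(t) = -15·t^4 - 20·t^3 - 3·t^2 - 4·t - 3. Tomando ∫v(t)dt y aplicando x(0) = -5, encontramos x(t) = -3·t^5 - 5·t^4 - t^3 - 2·t^2 - 3·t - 5. Usando x(t) = -3·t^5 - 5·t^4 - t^3 - 2·t^2 - 3·t - 5 y sustituyendo t = 2, encontramos x = -203.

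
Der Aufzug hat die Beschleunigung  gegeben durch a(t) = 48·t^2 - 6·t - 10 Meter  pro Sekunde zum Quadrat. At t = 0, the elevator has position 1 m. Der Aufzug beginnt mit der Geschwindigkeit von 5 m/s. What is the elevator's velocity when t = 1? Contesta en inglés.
We need to integrate our acceleration equation a(t) = 48·t^2 - 6·t - 10 1 time. Finding the integral of a(t) and using v(0) = 5: v(t) = 16·t^3 - 3·t^2 - 10·t + 5. From the given velocity equation v(t) = 16·t^3 - 3·t^2 - 10·t + 5, we substitute t = 1 to get v = 8.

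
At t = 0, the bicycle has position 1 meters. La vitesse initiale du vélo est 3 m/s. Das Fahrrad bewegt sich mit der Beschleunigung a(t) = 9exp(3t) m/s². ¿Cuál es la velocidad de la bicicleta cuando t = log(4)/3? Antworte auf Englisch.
We need to integrate our acceleration equation a(t) = 9·exp(3·t) 1 time. Taking ∫a(t)dt and applying v(0) = 3, we find v(t) = 3·exp(3·t). From the given velocity equation v(t) = 3·exp(3·t), we substitute t = log(4)/3 to get v = 12.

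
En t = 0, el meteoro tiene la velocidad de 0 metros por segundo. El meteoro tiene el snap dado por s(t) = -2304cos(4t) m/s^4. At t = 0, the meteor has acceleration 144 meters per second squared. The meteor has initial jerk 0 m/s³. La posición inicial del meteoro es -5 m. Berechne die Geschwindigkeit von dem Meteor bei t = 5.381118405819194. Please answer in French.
Nous devons intégrer notre équation du snap s(t) = -2304·cos(4·t) 3 fois. En prenant ∫s(t)dt et en appliquant j(0) = 0, nous trouvons j(t) = -576·sin(4·t). En intégrant le jerk et en utilisant la condition initiale a(0) = 144, nous obtenons a(t) = 144·cos(4·t). En prenant ∫a(t)dt et en appliquant v(0) = 0, nous trouvons v(t) = 36·sin(4·t). Nous avons la vitesse v(t) = 36·sin(4·t). En substituant t = 5.381118405819194: v(5.381118405819194) = 16.1970940733505.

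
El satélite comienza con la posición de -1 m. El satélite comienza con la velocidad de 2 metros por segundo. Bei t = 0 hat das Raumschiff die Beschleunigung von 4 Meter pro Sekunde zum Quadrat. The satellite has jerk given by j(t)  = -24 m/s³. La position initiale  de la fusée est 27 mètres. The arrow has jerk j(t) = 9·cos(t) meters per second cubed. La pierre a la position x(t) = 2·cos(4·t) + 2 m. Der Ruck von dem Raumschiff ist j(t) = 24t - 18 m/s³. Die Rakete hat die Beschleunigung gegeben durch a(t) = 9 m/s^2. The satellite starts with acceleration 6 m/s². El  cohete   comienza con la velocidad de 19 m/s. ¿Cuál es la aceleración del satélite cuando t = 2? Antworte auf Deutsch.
Wir müssen das Integral unserer Gleichung für den Ruck j(t) = -24 1-mal finden. Die Stammfunktion von dem Ruck, mit a(0) = 6, ergibt die Beschleunigung: a(t) = 6 - 24·t. Mit a(t) = 6 - 24·t und Einsetzen von t = 2, finden wir a = -42.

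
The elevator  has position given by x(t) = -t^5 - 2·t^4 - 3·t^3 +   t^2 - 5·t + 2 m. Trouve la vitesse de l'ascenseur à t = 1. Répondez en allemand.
Ausgehend von der Position x(t) = -t^5 - 2·t^4 - 3·t^3 + t^2 - 5·t + 2, nehmen wir 1 Ableitung. Mit d/dt von x(t) finden wir v(t) = -5·t^4 - 8·t^3 - 9·t^2 + 2·t - 5. Mit v(t) = -5·t^4 - 8·t^3 - 9·t^2 + 2·t - 5 und Einsetzen von t = 1, finden wir v = -25.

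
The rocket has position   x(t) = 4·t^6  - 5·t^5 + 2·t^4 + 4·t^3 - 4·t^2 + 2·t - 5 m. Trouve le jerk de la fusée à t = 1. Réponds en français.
En partant de la position x(t) = 4·t^6 - 5·t^5 + 2·t^4 + 4·t^3 - 4·t^2 + 2·t - 5, nous prenons 3 dérivées. La dérivée de la position donne la vitesse: v(t) = 24·t^5 - 25·t^4 + 8·t^3 + 12·t^2 - 8·t + 2. En dérivant la vitesse, nous obtenons l'accélération: a(t) = 120·t^4 - 100·t^3 + 24·t^2 + 24·t - 8. La dérivée de l'accélération donne le jerk: j(t) = 480·t^3 - 300·t^2 + 48·t + 24. Nous avons le jerk j(t) = 480·t^3 - 300·t^2 + 48·t + 24. En substituant t = 1: j(1) = 252.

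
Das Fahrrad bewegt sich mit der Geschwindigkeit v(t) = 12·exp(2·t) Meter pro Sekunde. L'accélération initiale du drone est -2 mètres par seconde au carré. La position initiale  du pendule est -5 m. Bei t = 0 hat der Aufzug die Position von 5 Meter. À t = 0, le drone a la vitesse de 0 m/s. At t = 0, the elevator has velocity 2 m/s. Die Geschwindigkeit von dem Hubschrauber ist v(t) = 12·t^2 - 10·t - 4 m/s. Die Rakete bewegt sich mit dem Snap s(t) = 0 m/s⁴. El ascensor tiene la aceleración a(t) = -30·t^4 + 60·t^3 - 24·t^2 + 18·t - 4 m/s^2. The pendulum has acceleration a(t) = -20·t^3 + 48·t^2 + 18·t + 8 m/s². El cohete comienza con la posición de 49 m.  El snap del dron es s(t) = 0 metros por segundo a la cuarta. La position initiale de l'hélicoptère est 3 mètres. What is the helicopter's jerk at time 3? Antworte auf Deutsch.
Ausgehend von der Geschwindigkeit v(t) = 12·t^2 - 10·t - 4, nehmen wir 2 Ableitungen. Mit d/dt von v(t) finden wir a(t) = 24·t - 10. Durch Ableiten von der Beschleunigung erhalten wir den Ruck: j(t) = 24. Mit j(t) = 24 und Einsetzen von t = 3, finden wir j = 24.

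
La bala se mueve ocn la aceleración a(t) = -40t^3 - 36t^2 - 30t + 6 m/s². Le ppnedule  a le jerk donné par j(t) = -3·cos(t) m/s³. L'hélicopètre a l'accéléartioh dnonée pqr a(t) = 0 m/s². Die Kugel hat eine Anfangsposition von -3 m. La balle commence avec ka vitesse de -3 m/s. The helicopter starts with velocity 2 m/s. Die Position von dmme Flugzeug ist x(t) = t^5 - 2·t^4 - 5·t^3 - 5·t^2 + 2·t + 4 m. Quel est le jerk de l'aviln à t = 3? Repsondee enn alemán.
Wir müssen unsere Gleichung für die Position x(t) = t^5 - 2·t^4 - 5·t^3 - 5·t^2 + 2·t + 4 3-mal ableiten. Mit d/dt von x(t) finden wir v(t) = 5·t^4 - 8·t^3 - 15·t^2 - 10·t + 2. Mit d/dt von v(t) finden wir a(t) = 20·t^3 - 24·t^2 - 30·t - 10. Die Ableitung von der Beschleunigung ergibt den Ruck: j(t) = 60·t^2 - 48·t - 30. Aus der Gleichung für den Ruck j(t) = 60·t^2 - 48·t - 30, setzen wir t = 3 ein und erhalten j = 366.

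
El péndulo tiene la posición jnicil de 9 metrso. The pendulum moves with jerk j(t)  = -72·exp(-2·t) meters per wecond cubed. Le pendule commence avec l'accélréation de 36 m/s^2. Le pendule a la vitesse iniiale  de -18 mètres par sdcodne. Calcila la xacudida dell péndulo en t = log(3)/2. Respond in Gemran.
Mit j(t) = -72·exp(-2·t) und Einsetzen von t = log(3)/2, finden wir j = -24.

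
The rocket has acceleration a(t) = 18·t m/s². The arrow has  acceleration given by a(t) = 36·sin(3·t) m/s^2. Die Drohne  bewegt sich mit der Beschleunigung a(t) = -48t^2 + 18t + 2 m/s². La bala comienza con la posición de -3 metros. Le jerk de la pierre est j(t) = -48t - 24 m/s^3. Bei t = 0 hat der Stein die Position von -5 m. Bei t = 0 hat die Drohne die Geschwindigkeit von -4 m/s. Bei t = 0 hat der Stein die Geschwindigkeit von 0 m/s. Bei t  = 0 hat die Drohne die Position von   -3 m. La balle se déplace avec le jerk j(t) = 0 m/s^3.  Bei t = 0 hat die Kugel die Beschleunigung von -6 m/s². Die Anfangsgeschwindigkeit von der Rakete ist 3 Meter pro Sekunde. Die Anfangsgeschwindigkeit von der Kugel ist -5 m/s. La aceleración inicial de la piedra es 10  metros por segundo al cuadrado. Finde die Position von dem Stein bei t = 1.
Um dies zu lösen, müssen wir 3 Integrale unserer Gleichung für den Ruck j(t) = -48·t - 24 finden. Durch Integration von dem Ruck und Verwendung der Anfangsbedingung a(0) = 10, erhalten wir a(t) = -24·t^2 - 24·t + 10. Das Integral von der Beschleunigung ist die Geschwindigkeit. Mit v(0) = 0 erhalten wir v(t) = 2·t·(-4·t^2 - 6·t + 5). Das Integral von der Geschwindigkeit, mit x(0) = -5, ergibt die Position: x(t) = -2·t^4 - 4·t^3 + 5·t^2 - 5. Mit x(t) = -2·t^4 - 4·t^3 + 5·t^2 - 5 und Einsetzen von t = 1, finden wir x = -6.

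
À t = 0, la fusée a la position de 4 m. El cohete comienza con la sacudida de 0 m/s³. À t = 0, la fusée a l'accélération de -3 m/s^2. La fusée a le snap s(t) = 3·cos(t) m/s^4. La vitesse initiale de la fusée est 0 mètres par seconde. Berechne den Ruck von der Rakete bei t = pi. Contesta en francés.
En partant du snap s(t) = 3·cos(t), nous prenons 1 intégrale. En prenant ∫s(t)dt et en appliquant j(0) = 0, nous trouvons j(t) = 3·sin(t). En utilisant j(t) = 3·sin(t) et en substituant t = pi, nous trouvons j = 0.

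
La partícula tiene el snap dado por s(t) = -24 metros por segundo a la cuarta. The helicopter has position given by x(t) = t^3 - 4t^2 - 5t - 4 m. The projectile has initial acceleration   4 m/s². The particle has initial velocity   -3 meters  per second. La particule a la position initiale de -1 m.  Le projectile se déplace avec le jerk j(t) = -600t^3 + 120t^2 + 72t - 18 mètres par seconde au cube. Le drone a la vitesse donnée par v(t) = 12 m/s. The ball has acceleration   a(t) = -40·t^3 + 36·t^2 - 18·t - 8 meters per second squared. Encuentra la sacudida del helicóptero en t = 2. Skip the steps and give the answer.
j(2) = 6.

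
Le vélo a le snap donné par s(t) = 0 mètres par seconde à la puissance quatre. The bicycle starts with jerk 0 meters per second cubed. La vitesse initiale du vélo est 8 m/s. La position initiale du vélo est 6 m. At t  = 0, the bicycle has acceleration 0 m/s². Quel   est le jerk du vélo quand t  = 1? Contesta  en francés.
En partant du snap s(t) = 0, nous prenons 1 primitive. En prenant ∫s(t)dt et en appliquant j(0) = 0, nous trouvons j(t) = 0. De l'équation du jerk j(t) = 0, nous substituons t = 1 pour obtenir j = 0.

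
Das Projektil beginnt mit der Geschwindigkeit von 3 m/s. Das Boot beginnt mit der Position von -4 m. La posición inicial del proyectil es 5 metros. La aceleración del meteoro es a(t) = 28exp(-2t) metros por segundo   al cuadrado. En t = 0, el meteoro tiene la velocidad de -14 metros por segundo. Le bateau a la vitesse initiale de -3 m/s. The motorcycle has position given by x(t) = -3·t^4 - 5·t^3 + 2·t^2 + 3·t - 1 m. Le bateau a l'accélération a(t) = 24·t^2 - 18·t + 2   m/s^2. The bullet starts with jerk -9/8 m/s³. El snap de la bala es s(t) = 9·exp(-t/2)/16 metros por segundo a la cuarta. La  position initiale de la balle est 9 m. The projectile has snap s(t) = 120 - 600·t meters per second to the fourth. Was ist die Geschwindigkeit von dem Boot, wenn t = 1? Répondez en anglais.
Starting from acceleration a(t) = 24·t^2 - 18·t + 2, we take 1 antiderivative. The antiderivative of acceleration is velocity. Using v(0) = -3, we get v(t) = 8·t^3 - 9·t^2 + 2·t - 3. From the given velocity equation v(t) = 8·t^3 - 9·t^2 + 2·t - 3, we substitute t = 1 to get v = -2.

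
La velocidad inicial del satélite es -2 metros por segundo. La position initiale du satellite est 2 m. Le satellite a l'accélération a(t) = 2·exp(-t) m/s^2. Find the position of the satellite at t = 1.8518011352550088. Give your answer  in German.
Wir müssen die Stammfunktion unserer Gleichung für die Beschleunigung a(t) = 2·exp(-t) 2-mal finden. Das Integral von der Beschleunigung, mit v(0) = -2, ergibt die Geschwindigkeit: v(t) = -2·exp(-t). Durch Integration von der Geschwindigkeit und Verwendung der Anfangsbedingung x(0) = 2, erhalten wir x(t) = 2·exp(-t). Wir haben die Position x(t) = 2·exp(-t). Durch Einsetzen von t = 1.8518011352550088: x(1.8518011352550088) = 0.313908431605092.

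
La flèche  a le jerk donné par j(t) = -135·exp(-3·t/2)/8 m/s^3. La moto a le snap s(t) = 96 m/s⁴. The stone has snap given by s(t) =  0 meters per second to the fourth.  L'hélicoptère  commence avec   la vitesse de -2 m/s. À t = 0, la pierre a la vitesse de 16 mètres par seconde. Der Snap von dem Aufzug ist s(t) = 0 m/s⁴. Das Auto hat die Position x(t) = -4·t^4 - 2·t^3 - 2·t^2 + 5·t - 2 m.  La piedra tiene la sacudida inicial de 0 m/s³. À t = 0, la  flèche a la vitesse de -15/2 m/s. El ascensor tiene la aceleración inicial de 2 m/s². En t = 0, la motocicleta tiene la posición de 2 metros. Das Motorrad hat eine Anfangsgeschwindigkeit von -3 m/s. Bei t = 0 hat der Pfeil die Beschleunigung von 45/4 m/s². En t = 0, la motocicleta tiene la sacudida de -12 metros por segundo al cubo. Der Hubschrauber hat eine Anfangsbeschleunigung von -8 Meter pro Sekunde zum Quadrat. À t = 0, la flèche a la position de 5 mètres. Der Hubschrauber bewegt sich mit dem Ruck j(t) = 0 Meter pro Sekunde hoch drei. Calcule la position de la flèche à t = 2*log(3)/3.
En partant du jerk j(t) = -135·exp(-3·t/2)/8, nous prenons 3 primitives. En intégrant le jerk et en utilisant la condition initiale a(0) = 45/4, nous obtenons a(t) = 45·exp(-3·t/2)/4. En intégrant l'accélération et en utilisant la condition initiale v(0) = -15/2, nous obtenons v(t) = -15·exp(-3·t/2)/2. En prenant ∫v(t)dt et en appliquant x(0) = 5, nous trouvons x(t) = 5·exp(-3·t/2). Nous avons la position x(t) = 5·exp(-3·t/2). En substituant t = 2*log(3)/3: x(2*log(3)/3) = 5/3.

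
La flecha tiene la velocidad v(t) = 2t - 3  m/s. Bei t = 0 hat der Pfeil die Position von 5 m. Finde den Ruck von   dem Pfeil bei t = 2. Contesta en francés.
Nous devons dériver notre équation de la vitesse v(t) = 2·t - 3 2 fois. En dérivant la vitesse, nous obtenons l'accélération: a(t) = 2. La dérivée de l'accélération donne le jerk: j(t) = 0. En utilisant j(t) = 0 et en substituant t = 2, nous trouvons j = 0.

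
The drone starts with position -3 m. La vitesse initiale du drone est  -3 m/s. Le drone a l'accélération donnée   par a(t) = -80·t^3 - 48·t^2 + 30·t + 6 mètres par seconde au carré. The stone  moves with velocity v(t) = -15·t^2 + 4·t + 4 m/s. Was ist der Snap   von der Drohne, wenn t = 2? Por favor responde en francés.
Pour résoudre ceci, nous devons prendre 2 dérivées de notre équation de l'accélération a(t) = -80·t^3 - 48·t^2 + 30·t + 6. En dérivant l'accélération, nous obtenons le jerk: j(t) = -240·t^2 - 96·t + 30. En prenant d/dt de j(t), nous trouvons s(t) = -480·t - 96. De l'équation du snap s(t) = -480·t - 96, nous substituons t = 2 pour obtenir s = -1056.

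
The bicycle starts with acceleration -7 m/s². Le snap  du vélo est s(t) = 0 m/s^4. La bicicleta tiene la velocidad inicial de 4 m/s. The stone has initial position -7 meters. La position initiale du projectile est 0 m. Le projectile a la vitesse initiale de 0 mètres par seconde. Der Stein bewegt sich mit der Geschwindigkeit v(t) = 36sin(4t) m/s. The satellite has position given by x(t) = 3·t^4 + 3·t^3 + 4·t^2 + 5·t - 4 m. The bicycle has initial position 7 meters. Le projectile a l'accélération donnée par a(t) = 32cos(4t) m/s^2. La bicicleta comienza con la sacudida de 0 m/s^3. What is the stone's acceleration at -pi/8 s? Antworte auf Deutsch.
Wir müssen unsere Gleichung für die Geschwindigkeit v(t) = 36·sin(4·t) 1-mal ableiten. Die Ableitung von der Geschwindigkeit ergibt die Beschleunigung: a(t) = 144·cos(4·t). Wir haben die Beschleunigung a(t) = 144·cos(4·t). Durch Einsetzen von t = -pi/8: a(-pi/8) = 0.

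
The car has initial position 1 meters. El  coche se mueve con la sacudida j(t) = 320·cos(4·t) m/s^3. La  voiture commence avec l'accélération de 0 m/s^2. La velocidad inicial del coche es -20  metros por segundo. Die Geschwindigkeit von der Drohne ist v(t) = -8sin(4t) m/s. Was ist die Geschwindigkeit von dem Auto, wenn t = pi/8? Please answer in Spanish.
Necesitamos integrar nuestra ecuación de la sacudida j(t) = 320·cos(4·t) 2 veces. Tomando ∫j(t)dt y aplicando a(0) = 0, encontramos a(t) = 80·sin(4·t). La integral de la aceleración, con v(0) = -20, da la velocidad: v(t) = -20·cos(4·t). De la ecuación de la velocidad v(t) = -20·cos(4·t), sustituimos t = pi/8 para obtener v = 0.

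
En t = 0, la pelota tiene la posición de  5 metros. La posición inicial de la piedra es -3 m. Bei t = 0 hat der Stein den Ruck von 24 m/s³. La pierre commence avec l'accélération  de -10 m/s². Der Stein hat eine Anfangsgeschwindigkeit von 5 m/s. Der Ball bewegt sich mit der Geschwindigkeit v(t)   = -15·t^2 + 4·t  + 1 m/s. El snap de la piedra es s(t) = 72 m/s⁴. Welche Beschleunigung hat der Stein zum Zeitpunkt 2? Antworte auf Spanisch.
Para resolver esto, necesitamos tomar 2 antiderivadas de nuestra ecuación del snap s(t) = 72. Tomando ∫s(t)dt y aplicando j(0) = 24, encontramos j(t) = 72·t + 24. Tomando ∫j(t)dt y aplicando a(0) = -10, encontramos a(t) = 36·t^2 + 24·t - 10. Usando a(t) = 36·t^2 + 24·t - 10 y sustituyendo t = 2, encontramos a = 182.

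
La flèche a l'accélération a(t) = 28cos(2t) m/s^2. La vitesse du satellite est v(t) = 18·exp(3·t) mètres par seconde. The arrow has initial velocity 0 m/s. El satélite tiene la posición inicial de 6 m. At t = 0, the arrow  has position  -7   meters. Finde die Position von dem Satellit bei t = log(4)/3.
Wir müssen die Stammfunktion unserer Gleichung für die Geschwindigkeit v(t) = 18·exp(3·t) 1-mal finden. Das Integral von der Geschwindigkeit ist die Position. Mit x(0) = 6 erhalten wir x(t) = 6·exp(3·t). Mit x(t) = 6·exp(3·t) und Einsetzen von t = log(4)/3, finden wir x = 24.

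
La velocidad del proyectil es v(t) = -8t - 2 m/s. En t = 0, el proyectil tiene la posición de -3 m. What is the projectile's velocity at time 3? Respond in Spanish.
Usando v(t) = -8·t - 2 y sustituyendo t = 3, encontramos v = -26.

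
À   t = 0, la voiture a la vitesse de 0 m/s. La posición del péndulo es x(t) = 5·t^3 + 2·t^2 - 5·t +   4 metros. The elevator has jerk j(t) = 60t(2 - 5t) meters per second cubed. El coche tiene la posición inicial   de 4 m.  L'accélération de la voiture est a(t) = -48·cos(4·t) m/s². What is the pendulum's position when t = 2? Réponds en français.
Nous avons la position x(t) = 5·t^3 + 2·t^2 - 5·t + 4. En substituant t = 2: x(2) = 42.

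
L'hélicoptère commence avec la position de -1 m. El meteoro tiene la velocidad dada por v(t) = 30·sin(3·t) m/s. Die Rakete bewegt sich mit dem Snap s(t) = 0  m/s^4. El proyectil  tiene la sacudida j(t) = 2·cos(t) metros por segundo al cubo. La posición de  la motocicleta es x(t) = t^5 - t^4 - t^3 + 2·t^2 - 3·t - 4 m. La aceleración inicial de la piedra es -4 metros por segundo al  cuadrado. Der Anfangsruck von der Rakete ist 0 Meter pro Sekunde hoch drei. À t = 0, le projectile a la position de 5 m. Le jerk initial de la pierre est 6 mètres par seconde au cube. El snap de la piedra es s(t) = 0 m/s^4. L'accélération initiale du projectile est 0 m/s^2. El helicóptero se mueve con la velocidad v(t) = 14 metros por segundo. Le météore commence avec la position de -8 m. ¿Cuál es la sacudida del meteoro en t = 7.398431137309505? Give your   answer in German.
Um dies zu lösen, müssen wir 2 Ableitungen unserer Gleichung für die Geschwindigkeit v(t) = 30·sin(3·t) nehmen. Mit d/dt von v(t) finden wir a(t) = 90·cos(3·t). Die Ableitung von der Beschleunigung ergibt den Ruck: j(t) = -270·sin(3·t). Mit j(t) = -270·sin(3·t) und Einsetzen von t = 7.398431137309505, finden wir j = 54.7370537348322.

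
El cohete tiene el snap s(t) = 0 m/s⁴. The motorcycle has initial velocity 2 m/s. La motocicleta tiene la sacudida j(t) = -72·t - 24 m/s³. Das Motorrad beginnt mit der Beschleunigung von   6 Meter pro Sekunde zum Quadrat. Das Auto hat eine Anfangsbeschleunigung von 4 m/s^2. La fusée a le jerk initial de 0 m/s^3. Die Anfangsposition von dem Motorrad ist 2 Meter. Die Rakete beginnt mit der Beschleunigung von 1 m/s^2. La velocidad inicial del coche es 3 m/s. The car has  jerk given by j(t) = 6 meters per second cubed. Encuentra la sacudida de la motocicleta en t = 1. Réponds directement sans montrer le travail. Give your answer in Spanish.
j(1) = -96.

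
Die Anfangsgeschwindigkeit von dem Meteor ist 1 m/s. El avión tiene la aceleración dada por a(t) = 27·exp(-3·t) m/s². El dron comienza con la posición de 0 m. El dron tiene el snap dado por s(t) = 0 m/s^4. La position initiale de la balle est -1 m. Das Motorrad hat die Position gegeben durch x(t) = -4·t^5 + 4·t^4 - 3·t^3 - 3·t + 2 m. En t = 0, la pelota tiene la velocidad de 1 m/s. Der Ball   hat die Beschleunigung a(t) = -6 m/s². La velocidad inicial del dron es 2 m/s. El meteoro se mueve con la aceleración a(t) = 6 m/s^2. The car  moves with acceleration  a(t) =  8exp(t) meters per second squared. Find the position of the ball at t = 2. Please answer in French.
Pour résoudre ceci, nous devons prendre 2 intégrales de notre équation de l'accélération a(t) = -6. En intégrant l'accélération et en utilisant la condition initiale v(0) = 1, nous obtenons v(t) = 1 - 6·t. En prenant ∫v(t)dt et en appliquant x(0) = -1, nous trouvons x(t) = -3·t^2 + t - 1. Nous avons la position x(t) = -3·t^2 + t - 1. En substituant t = 2: x(2) = -11.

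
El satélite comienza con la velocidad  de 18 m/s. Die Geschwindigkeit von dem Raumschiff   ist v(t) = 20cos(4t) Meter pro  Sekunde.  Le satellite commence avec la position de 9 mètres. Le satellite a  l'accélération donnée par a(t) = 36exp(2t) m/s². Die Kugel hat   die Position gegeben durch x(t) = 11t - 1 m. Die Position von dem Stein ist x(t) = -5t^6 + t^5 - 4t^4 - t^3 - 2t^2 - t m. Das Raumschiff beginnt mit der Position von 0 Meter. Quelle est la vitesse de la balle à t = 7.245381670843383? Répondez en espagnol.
Partiendo de la posición x(t) = 11·t - 1, tomamos 1 derivada. La derivada de la posición da la velocidad: v(t) = 11. Tenemos la velocidad v(t) = 11. Sustituyendo t = 7.245381670843383: v(7.245381670843383) = 11.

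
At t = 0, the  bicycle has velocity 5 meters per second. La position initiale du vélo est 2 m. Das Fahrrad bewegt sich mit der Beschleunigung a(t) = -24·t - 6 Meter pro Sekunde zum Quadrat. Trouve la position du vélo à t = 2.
Nous devons trouver l'intégrale de notre équation de l'accélération a(t) = -24·t - 6 2 fois. L'intégrale de l'accélération, avec v(0) = 5, donne la vitesse: v(t) = -12·t^2 - 6·t + 5. En prenant ∫v(t)dt et en appliquant x(0) = 2, nous trouvons x(t) = -4·t^3 - 3·t^2 + 5·t + 2. En utilisant x(t) = -4·t^3 - 3·t^2 + 5·t + 2 et en substituant t = 2, nous trouvons x = -32.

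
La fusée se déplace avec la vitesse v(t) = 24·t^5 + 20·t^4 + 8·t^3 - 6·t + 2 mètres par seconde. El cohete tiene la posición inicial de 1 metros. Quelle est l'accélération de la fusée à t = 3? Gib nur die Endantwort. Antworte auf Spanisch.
La aceleración en t = 3 es a = 12090.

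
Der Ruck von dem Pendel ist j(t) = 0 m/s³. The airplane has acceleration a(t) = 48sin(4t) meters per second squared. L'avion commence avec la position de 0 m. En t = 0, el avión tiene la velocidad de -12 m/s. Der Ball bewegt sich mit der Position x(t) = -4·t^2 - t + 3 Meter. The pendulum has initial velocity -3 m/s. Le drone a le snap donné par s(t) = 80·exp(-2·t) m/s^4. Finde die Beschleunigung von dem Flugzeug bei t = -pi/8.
Aus der Gleichung für die Beschleunigung a(t) = 48·sin(4·t), setzen wir t = -pi/8 ein und erhalten a = -48.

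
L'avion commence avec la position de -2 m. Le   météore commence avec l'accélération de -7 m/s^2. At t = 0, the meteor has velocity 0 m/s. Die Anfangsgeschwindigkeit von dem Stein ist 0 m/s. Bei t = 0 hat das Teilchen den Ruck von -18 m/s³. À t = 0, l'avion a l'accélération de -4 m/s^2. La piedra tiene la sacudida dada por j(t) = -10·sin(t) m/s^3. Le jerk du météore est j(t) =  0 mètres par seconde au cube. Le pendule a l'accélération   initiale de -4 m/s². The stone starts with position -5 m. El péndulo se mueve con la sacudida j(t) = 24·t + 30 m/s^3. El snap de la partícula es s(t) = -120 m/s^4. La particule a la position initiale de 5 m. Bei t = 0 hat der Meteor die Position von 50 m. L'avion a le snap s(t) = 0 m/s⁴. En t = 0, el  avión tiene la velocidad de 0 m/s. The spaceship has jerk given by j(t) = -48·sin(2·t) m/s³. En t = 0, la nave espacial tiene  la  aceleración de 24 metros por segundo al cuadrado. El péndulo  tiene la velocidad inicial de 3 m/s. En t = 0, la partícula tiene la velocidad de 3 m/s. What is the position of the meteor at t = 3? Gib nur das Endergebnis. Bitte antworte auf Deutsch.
Die Antwort ist 37/2.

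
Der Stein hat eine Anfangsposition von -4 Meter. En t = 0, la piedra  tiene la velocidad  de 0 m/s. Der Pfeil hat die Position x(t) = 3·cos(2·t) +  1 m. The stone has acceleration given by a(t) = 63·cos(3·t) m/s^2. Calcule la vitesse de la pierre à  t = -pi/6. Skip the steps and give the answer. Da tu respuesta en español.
v(-pi/6) = -21.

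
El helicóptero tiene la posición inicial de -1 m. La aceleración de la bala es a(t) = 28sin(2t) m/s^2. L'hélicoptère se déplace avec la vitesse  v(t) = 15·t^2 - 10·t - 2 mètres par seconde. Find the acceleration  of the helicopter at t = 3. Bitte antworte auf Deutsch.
Wir müssen unsere Gleichung für die Geschwindigkeit v(t) = 15·t^2 - 10·t - 2 1-mal ableiten. Durch Ableiten von der Geschwindigkeit erhalten wir die Beschleunigung: a(t) = 30·t - 10. Mit a(t) = 30·t - 10 und Einsetzen von t = 3, finden wir a = 80.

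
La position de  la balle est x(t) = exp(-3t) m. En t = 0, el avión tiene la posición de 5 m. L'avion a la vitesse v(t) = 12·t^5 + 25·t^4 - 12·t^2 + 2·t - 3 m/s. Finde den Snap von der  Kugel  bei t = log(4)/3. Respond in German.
Ausgehend von der Position x(t) = exp(-3·t), nehmen wir 4 Ableitungen. Die Ableitung von der Position ergibt die Geschwindigkeit: v(t) = -3·exp(-3·t). Die Ableitung von der Geschwindigkeit ergibt die Beschleunigung: a(t) = 9·exp(-3·t). Mit d/dt von a(t) finden wir j(t) = -27·exp(-3·t). Die Ableitung von dem Ruck ergibt den Snap: s(t) = 81·exp(-3·t). Mit s(t) = 81·exp(-3·t) und Einsetzen von t = log(4)/3, finden wir s = 81/4.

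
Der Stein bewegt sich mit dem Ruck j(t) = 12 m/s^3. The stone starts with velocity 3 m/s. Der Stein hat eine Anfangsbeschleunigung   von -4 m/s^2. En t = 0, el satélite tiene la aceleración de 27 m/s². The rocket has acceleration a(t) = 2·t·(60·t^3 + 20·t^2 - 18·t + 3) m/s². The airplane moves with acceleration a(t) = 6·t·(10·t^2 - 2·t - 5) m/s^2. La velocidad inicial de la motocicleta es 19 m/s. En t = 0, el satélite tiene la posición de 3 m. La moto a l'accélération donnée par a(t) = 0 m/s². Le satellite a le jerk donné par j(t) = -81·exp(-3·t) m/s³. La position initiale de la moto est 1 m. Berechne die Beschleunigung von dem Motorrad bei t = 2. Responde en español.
De la ecuación de la aceleración a(t) = 0, sustituimos t = 2 para obtener a = 0.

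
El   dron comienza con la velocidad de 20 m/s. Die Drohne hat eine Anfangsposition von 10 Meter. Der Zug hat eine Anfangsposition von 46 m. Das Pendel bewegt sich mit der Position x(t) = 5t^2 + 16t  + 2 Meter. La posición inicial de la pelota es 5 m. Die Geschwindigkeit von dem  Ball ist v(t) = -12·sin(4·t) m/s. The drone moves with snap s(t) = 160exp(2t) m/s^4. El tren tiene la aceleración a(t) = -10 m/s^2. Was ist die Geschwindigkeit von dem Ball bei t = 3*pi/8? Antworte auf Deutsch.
Mit v(t) = -12·sin(4·t) und Einsetzen von t = 3*pi/8, finden wir v = 12.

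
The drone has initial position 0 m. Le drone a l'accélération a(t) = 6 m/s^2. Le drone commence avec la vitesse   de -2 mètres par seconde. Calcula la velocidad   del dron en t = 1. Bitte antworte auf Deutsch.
Wir müssen die Stammfunktion unserer Gleichung für die Beschleunigung a(t) = 6 1-mal finden. Das Integral von der Beschleunigung, mit v(0) = -2, ergibt die Geschwindigkeit: v(t) = 6·t - 2. Wir haben die Geschwindigkeit v(t) = 6·t - 2. Durch Einsetzen von t = 1: v(1) = 4.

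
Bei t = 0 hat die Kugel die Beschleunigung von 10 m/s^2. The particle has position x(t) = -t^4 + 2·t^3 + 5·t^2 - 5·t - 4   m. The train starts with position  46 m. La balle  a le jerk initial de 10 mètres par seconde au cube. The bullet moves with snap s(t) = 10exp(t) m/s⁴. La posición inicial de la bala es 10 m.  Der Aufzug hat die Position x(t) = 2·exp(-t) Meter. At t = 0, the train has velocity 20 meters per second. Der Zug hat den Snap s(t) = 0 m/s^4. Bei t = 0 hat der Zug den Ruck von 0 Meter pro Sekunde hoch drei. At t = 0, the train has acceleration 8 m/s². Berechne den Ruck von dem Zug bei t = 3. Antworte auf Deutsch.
Ausgehend von dem Snap s(t) = 0, nehmen wir 1 Integral. Das Integral von dem Snap ist der Ruck. Mit j(0) = 0 erhalten wir j(t) = 0. Mit j(t) = 0 und Einsetzen von t = 3, finden wir j = 0.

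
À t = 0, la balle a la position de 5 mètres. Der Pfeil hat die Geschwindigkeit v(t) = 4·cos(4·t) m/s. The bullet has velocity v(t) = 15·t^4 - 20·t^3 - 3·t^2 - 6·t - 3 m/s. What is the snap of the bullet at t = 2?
Starting from velocity v(t) = 15·t^4 - 20·t^3 - 3·t^2 - 6·t - 3, we take 3 derivatives. Taking d/dt of v(t), we find a(t) = 60·t^3 - 60·t^2 - 6·t - 6. Taking d/dt of a(t), we find j(t) = 180·t^2 - 120·t - 6. Differentiating jerk, we get snap: s(t) = 360·t - 120. From the given snap equation s(t) = 360·t - 120, we substitute t = 2 to get s = 600.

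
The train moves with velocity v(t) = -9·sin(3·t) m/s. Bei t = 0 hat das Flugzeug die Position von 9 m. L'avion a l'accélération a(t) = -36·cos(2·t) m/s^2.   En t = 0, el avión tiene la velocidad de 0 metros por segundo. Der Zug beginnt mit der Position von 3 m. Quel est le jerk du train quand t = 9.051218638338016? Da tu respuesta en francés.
Pour résoudre ceci, nous devons prendre 2 dérivées de notre équation de la vitesse v(t) = -9·sin(3·t). La dérivée de la vitesse donne l'accélération: a(t) = -27·cos(3·t). La dérivée de l'accélération donne le jerk: j(t) = 81·sin(3·t). En utilisant j(t) = 81·sin(3·t) et en substituant t = 9.051218638338016, nous trouvons j = 72.9320447131136.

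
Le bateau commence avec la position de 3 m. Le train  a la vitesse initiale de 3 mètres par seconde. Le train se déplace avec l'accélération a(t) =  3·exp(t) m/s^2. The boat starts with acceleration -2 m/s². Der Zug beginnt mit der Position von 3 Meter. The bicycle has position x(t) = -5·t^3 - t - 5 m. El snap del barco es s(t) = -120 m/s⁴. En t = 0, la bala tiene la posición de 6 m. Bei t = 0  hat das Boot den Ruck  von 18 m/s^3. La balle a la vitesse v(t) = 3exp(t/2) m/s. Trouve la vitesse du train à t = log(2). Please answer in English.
We must find the antiderivative of our acceleration equation a(t) = 3·exp(t) 1 time. Integrating acceleration and using the initial condition v(0) = 3, we get v(t) = 3·exp(t). From the given velocity equation v(t) = 3·exp(t), we substitute t = log(2) to get v = 6.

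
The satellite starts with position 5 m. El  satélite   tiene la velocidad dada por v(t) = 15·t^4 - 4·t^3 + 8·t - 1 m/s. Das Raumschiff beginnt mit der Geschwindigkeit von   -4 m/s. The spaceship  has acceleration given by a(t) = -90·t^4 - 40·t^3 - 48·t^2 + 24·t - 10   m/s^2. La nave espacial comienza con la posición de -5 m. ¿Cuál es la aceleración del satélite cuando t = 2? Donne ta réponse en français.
Nous devons dériver notre équation de la vitesse v(t) = 15·t^4 - 4·t^3 + 8·t - 1 1 fois. La dérivée de la vitesse donne l'accélération: a(t) = 60·t^3 - 12·t^2 + 8. De l'équation de l'accélération a(t) = 60·t^3 - 12·t^2 + 8, nous substituons t = 2 pour obtenir a = 440.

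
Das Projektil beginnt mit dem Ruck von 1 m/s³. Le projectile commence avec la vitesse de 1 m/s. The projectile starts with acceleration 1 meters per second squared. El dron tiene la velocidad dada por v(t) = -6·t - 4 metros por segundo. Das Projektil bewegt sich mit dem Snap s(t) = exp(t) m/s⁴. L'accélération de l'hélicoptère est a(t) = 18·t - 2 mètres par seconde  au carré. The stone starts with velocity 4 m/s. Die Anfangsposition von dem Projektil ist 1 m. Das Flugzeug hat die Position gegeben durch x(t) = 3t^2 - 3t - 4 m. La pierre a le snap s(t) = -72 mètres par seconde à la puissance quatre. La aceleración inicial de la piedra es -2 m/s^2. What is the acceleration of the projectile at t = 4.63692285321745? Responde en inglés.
Starting from snap s(t) = exp(t), we take 2 integrals. Integrating snap and using the initial condition j(0) = 1, we get j(t) = exp(t). The integral of jerk is acceleration. Using a(0) = 1, we get a(t) = exp(t). Using a(t) = exp(t) and substituting t = 4.63692285321745, we find a = 103.226216146855.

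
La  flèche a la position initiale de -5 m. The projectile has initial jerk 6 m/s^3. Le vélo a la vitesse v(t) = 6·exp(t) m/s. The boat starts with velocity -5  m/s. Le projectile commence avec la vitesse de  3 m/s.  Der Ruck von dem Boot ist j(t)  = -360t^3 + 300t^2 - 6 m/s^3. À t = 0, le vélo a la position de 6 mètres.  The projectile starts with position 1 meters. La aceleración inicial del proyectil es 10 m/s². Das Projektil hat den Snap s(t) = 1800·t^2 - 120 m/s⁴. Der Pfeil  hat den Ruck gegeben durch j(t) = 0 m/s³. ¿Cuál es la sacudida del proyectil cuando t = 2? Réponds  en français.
En partant du snap s(t) = 1800·t^2 - 120, nous prenons 1 primitive. En prenant ∫s(t)dt et en appliquant j(0) = 6, nous trouvons j(t) = 600·t^3 - 120·t + 6. En utilisant j(t) = 600·t^3 - 120·t + 6 et en substituant t = 2, nous trouvons j = 4566.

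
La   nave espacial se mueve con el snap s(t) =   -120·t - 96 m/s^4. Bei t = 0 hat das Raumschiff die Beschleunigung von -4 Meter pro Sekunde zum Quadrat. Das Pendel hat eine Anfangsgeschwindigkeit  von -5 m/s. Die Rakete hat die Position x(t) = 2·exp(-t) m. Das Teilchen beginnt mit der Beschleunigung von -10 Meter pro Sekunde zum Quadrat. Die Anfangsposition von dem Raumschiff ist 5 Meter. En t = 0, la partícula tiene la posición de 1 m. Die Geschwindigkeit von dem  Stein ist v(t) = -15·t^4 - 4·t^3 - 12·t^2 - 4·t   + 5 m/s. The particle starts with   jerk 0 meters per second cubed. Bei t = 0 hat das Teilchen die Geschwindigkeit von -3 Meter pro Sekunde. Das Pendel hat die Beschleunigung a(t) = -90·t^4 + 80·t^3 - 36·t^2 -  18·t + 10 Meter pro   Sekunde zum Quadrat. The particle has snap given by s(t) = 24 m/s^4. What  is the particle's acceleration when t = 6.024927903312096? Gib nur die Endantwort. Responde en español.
La respuesta es 425.597074881304.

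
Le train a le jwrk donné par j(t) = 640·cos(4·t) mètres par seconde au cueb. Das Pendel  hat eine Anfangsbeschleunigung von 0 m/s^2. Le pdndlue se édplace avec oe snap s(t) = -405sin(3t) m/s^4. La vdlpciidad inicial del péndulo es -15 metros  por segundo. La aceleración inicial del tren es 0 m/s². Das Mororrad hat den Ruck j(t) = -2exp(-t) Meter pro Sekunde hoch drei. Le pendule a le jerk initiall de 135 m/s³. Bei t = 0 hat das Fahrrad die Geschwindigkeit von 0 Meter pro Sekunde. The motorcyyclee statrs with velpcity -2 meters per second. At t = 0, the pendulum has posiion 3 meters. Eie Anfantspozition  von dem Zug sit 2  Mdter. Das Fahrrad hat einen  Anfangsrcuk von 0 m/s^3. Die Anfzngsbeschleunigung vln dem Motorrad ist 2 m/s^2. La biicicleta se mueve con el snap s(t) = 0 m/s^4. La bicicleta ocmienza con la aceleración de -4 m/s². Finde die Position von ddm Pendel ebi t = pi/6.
Ausgehend von dem Snap s(t) = -405·sin(3·t), nehmen wir 4 Integrale. Die Stammfunktion von dem Snap, mit j(0) = 135, ergibt den Ruck: j(t) = 135·cos(3·t). Die Stammfunktion von dem Ruck, mit a(0) = 0, ergibt die Beschleunigung: a(t) = 45·sin(3·t). Die Stammfunktion von der Beschleunigung ist die Geschwindigkeit. Mit v(0) = -15 erhalten wir v(t) = -15·cos(3·t). Das Integral von der Geschwindigkeit, mit x(0) = 3, ergibt die Position: x(t) = 3 - 5·sin(3·t). Wir haben die Position x(t) = 3 - 5·sin(3·t). Durch Einsetzen von t = pi/6: x(pi/6) = -2.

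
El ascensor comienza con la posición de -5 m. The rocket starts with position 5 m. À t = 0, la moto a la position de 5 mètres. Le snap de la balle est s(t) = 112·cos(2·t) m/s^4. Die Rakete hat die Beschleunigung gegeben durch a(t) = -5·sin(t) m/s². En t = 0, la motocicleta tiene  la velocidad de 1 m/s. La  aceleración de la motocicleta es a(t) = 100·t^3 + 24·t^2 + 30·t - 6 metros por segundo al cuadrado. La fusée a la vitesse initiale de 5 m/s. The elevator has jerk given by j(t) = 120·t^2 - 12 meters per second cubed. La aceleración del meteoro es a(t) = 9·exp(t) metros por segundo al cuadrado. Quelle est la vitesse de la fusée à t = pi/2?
Nous devons trouver l'intégrale de notre équation de l'accélération a(t) = -5·sin(t) 1 fois. L'intégrale de l'accélération est la vitesse. En utilisant v(0) = 5, nous obtenons v(t) = 5·cos(t). De l'équation de la vitesse v(t) = 5·cos(t), nous substituons t = pi/2 pour obtenir v = 0.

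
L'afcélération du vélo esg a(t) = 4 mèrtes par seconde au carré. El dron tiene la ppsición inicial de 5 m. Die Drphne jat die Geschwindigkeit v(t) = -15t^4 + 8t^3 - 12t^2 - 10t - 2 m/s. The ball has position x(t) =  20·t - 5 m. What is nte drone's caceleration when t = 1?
To solve this, we need to take 1 derivative of our velocity equation v(t) = -15·t^4 + 8·t^3 - 12·t^2 - 10·t - 2. Taking d/dt of v(t), we find a(t) = -60·t^3 + 24·t^2 - 24·t - 10. Using a(t) = -60·t^3 + 24·t^2 - 24·t - 10 and substituting t = 1, we find a = -70.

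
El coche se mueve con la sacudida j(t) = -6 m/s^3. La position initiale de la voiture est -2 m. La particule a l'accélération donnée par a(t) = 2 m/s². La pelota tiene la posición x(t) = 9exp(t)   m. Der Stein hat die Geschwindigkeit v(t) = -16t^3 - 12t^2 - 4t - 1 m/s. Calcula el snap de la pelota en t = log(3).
Debemos derivar nuestra ecuación de la posición x(t) = 9·exp(t) 4 veces. La derivada de la posición da la velocidad: v(t) = 9·exp(t). Tomando d/dt de v(t), encontramos a(t) = 9·exp(t). Tomando d/dt de a(t), encontramos j(t) = 9·exp(t). Derivando la sacudida, obtenemos el snap: s(t) = 9·exp(t). Usando s(t) = 9·exp(t) y sustituyendo t = log(3), encontramos s = 27.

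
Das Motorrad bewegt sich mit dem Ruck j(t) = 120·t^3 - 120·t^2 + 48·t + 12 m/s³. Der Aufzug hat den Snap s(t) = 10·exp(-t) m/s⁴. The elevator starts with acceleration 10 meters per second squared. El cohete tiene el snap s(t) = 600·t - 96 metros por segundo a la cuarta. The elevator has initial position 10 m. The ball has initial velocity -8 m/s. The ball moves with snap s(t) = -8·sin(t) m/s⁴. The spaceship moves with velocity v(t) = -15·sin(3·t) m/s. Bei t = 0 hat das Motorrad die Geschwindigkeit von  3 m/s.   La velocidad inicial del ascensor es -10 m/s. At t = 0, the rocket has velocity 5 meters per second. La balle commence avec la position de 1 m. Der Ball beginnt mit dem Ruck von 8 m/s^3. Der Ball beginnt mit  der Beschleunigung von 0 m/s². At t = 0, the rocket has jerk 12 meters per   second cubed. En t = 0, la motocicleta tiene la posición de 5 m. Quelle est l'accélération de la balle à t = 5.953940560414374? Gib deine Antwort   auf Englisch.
We need to integrate our snap equation s(t) = -8·sin(t) 2 times. Finding the antiderivative of s(t) and using j(0) = 8: j(t) = 8·cos(t). The integral of jerk, with a(0) = 0, gives acceleration: a(t) = 8·sin(t). Using a(t) = 8·sin(t) and substituting t = 5.953940560414374, we find a = -2.58662747603460.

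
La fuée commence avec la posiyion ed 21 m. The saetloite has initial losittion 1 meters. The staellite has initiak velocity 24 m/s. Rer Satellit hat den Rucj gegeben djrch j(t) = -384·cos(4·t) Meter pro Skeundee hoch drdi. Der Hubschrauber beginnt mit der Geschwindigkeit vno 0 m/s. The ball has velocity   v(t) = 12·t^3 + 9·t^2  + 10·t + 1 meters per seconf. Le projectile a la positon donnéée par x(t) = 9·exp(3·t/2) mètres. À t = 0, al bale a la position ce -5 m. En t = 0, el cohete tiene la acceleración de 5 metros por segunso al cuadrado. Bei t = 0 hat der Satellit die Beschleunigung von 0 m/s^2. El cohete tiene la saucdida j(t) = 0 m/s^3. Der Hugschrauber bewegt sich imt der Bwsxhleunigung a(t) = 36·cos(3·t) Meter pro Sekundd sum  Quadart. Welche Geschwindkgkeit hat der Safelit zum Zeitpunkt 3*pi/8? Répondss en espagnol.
Para resolver esto, necesitamos tomar 2 antiderivadas de nuestra ecuación de la sacudida j(t) = -384·cos(4·t). La integral de la sacudida, con a(0) = 0, da la aceleración: a(t) = -96·sin(4·t). Tomando ∫a(t)dt y aplicando v(0) = 24, encontramos v(t) = 24·cos(4·t). Usando v(t) = 24·cos(4·t) y sustituyendo t = 3*pi/8, encontramos v = 0.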